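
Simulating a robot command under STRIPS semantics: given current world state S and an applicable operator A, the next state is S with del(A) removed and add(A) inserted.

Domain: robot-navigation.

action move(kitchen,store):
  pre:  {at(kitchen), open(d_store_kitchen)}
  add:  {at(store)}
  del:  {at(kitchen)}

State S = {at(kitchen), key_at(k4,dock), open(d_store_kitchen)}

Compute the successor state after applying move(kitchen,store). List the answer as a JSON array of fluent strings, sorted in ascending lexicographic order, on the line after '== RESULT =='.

Progress:
  pre ⊆ S: {at(kitchen), open(d_store_kitchen)} ⊆ S  — applicable
  S \ del = {key_at(k4,dock), open(d_store_kitchen)}
  ∪ add   = {at(store), key_at(k4,dock), open(d_store_kitchen)}

== RESULT ==
["at(store)", "key_at(k4,dock)", "open(d_store_kitchen)"]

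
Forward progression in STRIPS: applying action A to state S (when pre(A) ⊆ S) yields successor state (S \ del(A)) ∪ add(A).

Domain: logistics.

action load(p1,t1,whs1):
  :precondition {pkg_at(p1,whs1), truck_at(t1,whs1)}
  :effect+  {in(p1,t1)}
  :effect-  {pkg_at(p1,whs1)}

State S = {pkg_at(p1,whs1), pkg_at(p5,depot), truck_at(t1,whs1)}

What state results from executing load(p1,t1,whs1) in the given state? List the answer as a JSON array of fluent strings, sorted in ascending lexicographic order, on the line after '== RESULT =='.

Compute (S \ del) ∪ add:
  pre ⊆ S: {pkg_at(p1,whs1), truck_at(t1,whs1)} ⊆ S  — applicable
  S \ del = {pkg_at(p5,depot), truck_at(t1,whs1)}
  ∪ add   = {in(p1,t1), pkg_at(p5,depot), truck_at(t1,whs1)}

== RESULT ==
["in(p1,t1)", "pkg_at(p5,depot)", "truck_at(t1,whs1)"]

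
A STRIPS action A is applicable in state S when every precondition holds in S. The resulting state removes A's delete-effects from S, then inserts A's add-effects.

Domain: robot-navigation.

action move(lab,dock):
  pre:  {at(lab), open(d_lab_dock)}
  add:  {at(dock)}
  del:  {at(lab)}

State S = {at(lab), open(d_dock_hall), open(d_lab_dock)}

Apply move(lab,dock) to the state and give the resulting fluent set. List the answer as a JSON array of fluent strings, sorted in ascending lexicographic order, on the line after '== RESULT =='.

Progress:
  pre ⊆ S: {at(lab), open(d_lab_dock)} ⊆ S  — applicable
  S \ del = {open(d_dock_hall), open(d_lab_dock)}
  ∪ add   = {at(dock), open(d_dock_hall), open(d_lab_dock)}

== RESULT ==
["at(dock)", "open(d_dock_hall)", "open(d_lab_dock)"]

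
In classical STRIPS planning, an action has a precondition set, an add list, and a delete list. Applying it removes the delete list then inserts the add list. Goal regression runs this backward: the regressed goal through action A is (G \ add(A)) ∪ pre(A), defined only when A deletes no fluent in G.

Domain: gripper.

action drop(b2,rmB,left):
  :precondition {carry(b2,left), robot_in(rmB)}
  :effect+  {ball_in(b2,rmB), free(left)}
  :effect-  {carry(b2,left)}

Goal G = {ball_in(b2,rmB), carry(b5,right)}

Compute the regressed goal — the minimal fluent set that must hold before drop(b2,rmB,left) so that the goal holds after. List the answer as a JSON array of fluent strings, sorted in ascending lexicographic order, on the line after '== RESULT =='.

Compute (G \ add) ∪ pre:
  G ∩ del = {}  (empty — regression defined)
  G \ add = {ball_in(b2,rmB), carry(b5,right)} \ {ball_in(b2,rmB), free(left)} = {carry(b5,right)}
  ∪ pre   = {carry(b5,right)} ∪ {carry(b2,left), robot_in(rmB)}
          = {carry(b2,left), carry(b5,right), robot_in(rmB)}

== RESULT ==
["carry(b2,left)", "carry(b5,right)", "robot_in(rmB)"]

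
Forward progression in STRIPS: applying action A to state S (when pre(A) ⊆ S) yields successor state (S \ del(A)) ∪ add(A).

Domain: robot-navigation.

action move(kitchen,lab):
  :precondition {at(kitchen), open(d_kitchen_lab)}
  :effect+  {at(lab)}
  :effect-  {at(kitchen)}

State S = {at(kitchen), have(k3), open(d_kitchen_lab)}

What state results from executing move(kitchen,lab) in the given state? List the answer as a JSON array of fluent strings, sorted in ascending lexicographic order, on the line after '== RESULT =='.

Progress:
  pre ⊆ S: {at(kitchen), open(d_kitchen_lab)} ⊆ S  — applicable
  S \ del = {have(k3), open(d_kitchen_lab)}
  ∪ add   = {at(lab), have(k3), open(d_kitchen_lab)}

== RESULT ==
["at(lab)", "have(k3)", "open(d_kitchen_lab)"]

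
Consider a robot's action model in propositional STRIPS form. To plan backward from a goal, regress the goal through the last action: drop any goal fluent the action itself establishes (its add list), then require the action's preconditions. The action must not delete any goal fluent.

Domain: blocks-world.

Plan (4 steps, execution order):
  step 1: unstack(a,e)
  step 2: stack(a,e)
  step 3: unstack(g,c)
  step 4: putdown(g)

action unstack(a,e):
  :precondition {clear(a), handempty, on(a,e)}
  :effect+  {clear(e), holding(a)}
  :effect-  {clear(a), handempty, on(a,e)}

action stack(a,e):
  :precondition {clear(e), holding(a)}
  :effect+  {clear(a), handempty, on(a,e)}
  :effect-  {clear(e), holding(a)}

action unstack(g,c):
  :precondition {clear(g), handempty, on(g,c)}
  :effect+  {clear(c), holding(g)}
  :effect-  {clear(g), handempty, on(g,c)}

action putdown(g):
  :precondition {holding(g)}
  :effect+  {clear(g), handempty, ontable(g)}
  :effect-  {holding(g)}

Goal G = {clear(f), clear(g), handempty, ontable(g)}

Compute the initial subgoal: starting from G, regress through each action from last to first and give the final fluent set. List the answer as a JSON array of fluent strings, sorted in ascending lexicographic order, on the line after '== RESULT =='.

Regress step by step:
  through step 4 (putdown(g)): drop {clear(g), handempty, ontable(g)}, keep {clear(f)}, require {holding(g)}
    → {clear(f), holding(g)}
  through step 3 (unstack(g,c)): drop {holding(g)}, keep {clear(f)}, require {clear(g), handempty, on(g,c)}
    → {clear(f), clear(g), handempty, on(g,c)}
  through step 2 (stack(a,e)): drop {handempty}, keep {clear(f), clear(g), on(g,c)}, require {clear(e), holding(a)}
    → {clear(e), clear(f), clear(g), holding(a), on(g,c)}
  through step 1 (unstack(a,e)): drop {clear(e), holding(a)}, keep {clear(f), clear(g), on(g,c)}, require {clear(a), handempty, on(a,e)}
    → {clear(a), clear(f), clear(g), handempty, on(a,e), on(g,c)}

== RESULT ==
["clear(a)", "clear(f)", "clear(g)", "handempty", "on(a,e)", "on(g,c)"]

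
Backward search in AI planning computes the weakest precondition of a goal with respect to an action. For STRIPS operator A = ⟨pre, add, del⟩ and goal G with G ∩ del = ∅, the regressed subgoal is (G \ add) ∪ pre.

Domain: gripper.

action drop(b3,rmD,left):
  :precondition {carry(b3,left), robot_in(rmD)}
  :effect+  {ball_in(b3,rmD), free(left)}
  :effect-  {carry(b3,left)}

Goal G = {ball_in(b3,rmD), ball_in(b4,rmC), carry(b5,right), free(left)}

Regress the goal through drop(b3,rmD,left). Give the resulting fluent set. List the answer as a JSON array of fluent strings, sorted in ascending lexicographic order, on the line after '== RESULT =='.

Compute (G \ add) ∪ pre:
  G ∩ del = {}  (empty — regression defined)
  G \ add = {ball_in(b3,rmD), ball_in(b4,rmC), carry(b5,right), free(left)} \ {ball_in(b3,rmD), free(left)} = {ball_in(b4,rmC), carry(b5,right)}
  ∪ pre   = {ball_in(b4,rmC), carry(b5,right)} ∪ {carry(b3,left), robot_in(rmD)}
          = {ball_in(b4,rmC), carry(b3,left), carry(b5,right), robot_in(rmD)}

== RESULT ==
["ball_in(b4,rmC)", "carry(b3,left)", "carry(b5,right)", "robot_in(rmD)"]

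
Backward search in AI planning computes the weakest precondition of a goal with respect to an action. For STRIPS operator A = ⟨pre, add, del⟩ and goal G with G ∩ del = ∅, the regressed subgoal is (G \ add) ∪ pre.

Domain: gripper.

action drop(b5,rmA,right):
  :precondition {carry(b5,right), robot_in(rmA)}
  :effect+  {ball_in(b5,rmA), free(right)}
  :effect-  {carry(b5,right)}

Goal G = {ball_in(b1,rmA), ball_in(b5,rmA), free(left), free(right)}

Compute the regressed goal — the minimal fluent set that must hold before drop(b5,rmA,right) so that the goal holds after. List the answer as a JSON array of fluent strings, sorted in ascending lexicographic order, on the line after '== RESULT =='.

Regress:
  G ∩ del = {}  (empty — regression defined)
  G \ add = {ball_in(b1,rmA), ball_in(b5,rmA), free(left), free(right)} \ {ball_in(b5,rmA), free(right)} = {ball_in(b1,rmA), free(left)}
  ∪ pre   = {ball_in(b1,rmA), free(left)} ∪ {carry(b5,right), robot_in(rmA)}
          = {ball_in(b1,rmA), carry(b5,right), free(left), robot_in(rmA)}

== RESULT ==
["ball_in(b1,rmA)", "carry(b5,right)", "free(left)", "robot_in(rmA)"]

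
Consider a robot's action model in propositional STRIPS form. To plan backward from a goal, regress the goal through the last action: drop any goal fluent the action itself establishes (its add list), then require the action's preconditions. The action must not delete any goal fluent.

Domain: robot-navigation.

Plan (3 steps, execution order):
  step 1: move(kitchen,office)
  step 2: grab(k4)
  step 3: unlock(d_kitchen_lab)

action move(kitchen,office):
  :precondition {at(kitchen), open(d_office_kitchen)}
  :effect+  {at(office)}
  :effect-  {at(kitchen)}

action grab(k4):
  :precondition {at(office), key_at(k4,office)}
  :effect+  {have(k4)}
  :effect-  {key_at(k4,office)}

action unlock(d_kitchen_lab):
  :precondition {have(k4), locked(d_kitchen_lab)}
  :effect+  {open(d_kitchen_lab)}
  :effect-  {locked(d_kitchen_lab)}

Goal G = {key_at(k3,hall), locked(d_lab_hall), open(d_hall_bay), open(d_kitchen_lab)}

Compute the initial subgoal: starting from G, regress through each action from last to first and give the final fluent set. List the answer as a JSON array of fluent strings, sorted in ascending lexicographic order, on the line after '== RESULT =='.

Work backward from the goal:
  through step 3 (unlock(d_kitchen_lab)): drop {open(d_kitchen_lab)}, keep {key_at(k3,hall), locked(d_lab_hall), open(d_hall_bay)}, require {have(k4), locked(d_kitchen_lab)}
    → {have(k4), key_at(k3,hall), locked(d_kitchen_lab), locked(d_lab_hall), open(d_hall_bay)}
  through step 2 (grab(k4)): drop {have(k4)}, keep {key_at(k3,hall), locked(d_kitchen_lab), locked(d_lab_hall), open(d_hall_bay)}, require {at(office), key_at(k4,office)}
    → {at(office), key_at(k3,hall), key_at(k4,office), locked(d_kitchen_lab), locked(d_lab_hall), open(d_hall_bay)}
  through step 1 (move(kitchen,office)): drop {at(office)}, keep {key_at(k3,hall), key_at(k4,office), locked(d_kitchen_lab), locked(d_lab_hall), open(d_hall_bay)}, require {at(kitchen), open(d_office_kitchen)}
    → {at(kitchen), key_at(k3,hall), key_at(k4,office), locked(d_kitchen_lab), locked(d_lab_hall), open(d_hall_bay), open(d_office_kitchen)}

== RESULT ==
["at(kitchen)", "key_at(k3,hall)", "key_at(k4,office)", "locked(d_kitchen_lab)", "locked(d_lab_hall)", "open(d_hall_bay)", "open(d_office_kitchen)"]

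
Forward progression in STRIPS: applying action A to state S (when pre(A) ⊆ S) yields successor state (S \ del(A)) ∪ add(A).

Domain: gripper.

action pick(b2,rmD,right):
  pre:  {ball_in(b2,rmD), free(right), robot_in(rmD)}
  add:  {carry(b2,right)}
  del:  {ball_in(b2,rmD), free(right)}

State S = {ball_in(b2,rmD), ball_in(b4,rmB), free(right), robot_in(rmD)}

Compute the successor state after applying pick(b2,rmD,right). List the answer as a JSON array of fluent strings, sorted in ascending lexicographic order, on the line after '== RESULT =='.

Compute (S \ del) ∪ add:
  pre ⊆ S: {ball_in(b2,rmD), free(right), robot_in(rmD)} ⊆ S  — applicable
  S \ del = {ball_in(b4,rmB), robot_in(rmD)}
  ∪ add   = {ball_in(b4,rmB), carry(b2,right), robot_in(rmD)}

== RESULT ==
["ball_in(b4,rmB)", "carry(b2,right)", "robot_in(rmD)"]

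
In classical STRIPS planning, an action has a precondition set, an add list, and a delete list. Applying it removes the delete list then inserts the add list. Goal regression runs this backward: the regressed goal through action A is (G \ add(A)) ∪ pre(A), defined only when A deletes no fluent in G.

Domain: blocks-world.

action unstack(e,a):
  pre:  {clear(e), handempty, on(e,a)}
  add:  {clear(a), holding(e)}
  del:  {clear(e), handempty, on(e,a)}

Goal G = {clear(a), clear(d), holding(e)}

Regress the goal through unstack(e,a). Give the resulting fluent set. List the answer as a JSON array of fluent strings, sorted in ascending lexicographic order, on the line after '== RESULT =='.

Regress:
  G ∩ del = {}  (empty — regression defined)
  G \ add = {clear(a), clear(d), holding(e)} \ {clear(a), holding(e)} = {clear(d)}
  ∪ pre   = {clear(d)} ∪ {clear(e), handempty, on(e,a)}
          = {clear(d), clear(e), handempty, on(e,a)}

== RESULT ==
["clear(d)", "clear(e)", "handempty", "on(e,a)"]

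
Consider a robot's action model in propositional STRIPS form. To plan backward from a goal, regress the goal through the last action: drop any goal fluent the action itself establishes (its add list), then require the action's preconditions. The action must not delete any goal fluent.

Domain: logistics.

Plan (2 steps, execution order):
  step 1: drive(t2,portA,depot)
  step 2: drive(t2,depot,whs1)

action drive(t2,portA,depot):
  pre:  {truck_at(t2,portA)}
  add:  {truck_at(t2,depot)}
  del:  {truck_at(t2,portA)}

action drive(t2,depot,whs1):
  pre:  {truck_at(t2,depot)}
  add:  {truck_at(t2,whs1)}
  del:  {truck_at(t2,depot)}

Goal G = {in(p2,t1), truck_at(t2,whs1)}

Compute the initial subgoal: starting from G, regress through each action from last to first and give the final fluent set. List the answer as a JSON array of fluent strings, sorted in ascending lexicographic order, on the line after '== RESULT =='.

Work backward from the goal:
  through step 2 (drive(t2,depot,whs1)): drop {truck_at(t2,whs1)}, keep {in(p2,t1)}, require {truck_at(t2,depot)}
    → {in(p2,t1), truck_at(t2,depot)}
  through step 1 (drive(t2,portA,depot)): drop {truck_at(t2,depot)}, keep {in(p2,t1)}, require {truck_at(t2,portA)}
    → {in(p2,t1), truck_at(t2,portA)}

== RESULT ==
["in(p2,t1)", "truck_at(t2,portA)"]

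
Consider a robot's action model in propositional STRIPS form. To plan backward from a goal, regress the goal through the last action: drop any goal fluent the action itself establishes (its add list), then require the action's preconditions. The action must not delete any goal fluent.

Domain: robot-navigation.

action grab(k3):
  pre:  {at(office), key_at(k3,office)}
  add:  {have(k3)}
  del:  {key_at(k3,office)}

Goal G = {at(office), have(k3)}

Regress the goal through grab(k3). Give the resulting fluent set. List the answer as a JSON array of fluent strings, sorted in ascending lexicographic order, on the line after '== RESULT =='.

Regress:
  G ∩ del = {}  (empty — regression defined)
  G \ add = {at(office), have(k3)} \ {have(k3)} = {at(office)}
  ∪ pre   = {at(office)} ∪ {at(office), key_at(k3,office)}
          = {at(office), key_at(k3,office)}

== RESULT ==
["at(office)", "key_at(k3,office)"]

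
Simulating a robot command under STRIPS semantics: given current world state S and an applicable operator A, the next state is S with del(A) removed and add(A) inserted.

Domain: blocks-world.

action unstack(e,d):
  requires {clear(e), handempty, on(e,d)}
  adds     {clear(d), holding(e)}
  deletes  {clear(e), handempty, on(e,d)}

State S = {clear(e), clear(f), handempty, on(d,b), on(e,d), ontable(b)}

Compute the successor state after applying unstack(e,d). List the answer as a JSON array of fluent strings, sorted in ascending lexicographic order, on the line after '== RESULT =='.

Compute (S \ del) ∪ add:
  pre ⊆ S: {clear(e), handempty, on(e,d)} ⊆ S  — applicable
  S \ del = {clear(f), on(d,b), ontable(b)}
  ∪ add   = {clear(d), clear(f), holding(e), on(d,b), ontable(b)}

== RESULT ==
["clear(d)", "clear(f)", "holding(e)", "on(d,b)", "ontable(b)"]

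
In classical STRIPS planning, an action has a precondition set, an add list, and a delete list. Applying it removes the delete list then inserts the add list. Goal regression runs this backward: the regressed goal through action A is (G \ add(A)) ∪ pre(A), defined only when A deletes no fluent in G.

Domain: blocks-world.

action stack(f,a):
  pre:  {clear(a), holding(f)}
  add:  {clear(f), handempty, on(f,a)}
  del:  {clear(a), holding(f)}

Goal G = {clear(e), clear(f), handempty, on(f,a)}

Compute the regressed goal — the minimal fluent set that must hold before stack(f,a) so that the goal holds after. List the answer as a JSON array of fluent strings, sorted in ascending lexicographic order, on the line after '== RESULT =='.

Compute (G \ add) ∪ pre:
  G ∩ del = {}  (empty — regression defined)
  G \ add = {clear(e), clear(f), handempty, on(f,a)} \ {clear(f), handempty, on(f,a)} = {clear(e)}
  ∪ pre   = {clear(e)} ∪ {clear(a), holding(f)}
          = {clear(a), clear(e), holding(f)}

== RESULT ==
["clear(a)", "clear(e)", "holding(f)"]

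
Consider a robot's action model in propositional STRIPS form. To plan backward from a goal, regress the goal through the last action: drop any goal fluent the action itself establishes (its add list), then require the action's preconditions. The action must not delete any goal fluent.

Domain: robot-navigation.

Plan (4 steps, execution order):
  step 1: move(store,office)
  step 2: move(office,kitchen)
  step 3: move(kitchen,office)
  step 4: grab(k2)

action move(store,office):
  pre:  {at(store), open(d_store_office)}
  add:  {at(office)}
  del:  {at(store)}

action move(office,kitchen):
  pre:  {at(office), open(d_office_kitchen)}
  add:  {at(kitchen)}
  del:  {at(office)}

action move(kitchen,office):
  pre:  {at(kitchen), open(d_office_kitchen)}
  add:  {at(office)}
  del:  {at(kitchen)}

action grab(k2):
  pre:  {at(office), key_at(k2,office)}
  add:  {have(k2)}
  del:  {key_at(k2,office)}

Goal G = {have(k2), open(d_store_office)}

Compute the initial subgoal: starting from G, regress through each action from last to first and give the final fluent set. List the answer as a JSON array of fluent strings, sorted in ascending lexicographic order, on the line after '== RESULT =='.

Regress step by step:
  through step 4 (grab(k2)): drop {have(k2)}, keep {open(d_store_office)}, require {at(office), key_at(k2,office)}
    → {at(office), key_at(k2,office), open(d_store_office)}
  through step 3 (move(kitchen,office)): drop {at(office)}, keep {key_at(k2,office), open(d_store_office)}, require {at(kitchen), open(d_office_kitchen)}
    → {at(kitchen), key_at(k2,office), open(d_office_kitchen), open(d_store_office)}
  through step 2 (move(office,kitchen)): drop {at(kitchen)}, keep {key_at(k2,office), open(d_office_kitchen), open(d_store_office)}, require {at(office), open(d_office_kitchen)}
    → {at(office), key_at(k2,office), open(d_office_kitchen), open(d_store_office)}
  through step 1 (move(store,office)): drop {at(office)}, keep {key_at(k2,office), open(d_office_kitchen), open(d_store_office)}, require {at(store), open(d_store_office)}
    → {at(store), key_at(k2,office), open(d_office_kitchen), open(d_store_office)}

== RESULT ==
["at(store)", "key_at(k2,office)", "open(d_office_kitchen)", "open(d_store_office)"]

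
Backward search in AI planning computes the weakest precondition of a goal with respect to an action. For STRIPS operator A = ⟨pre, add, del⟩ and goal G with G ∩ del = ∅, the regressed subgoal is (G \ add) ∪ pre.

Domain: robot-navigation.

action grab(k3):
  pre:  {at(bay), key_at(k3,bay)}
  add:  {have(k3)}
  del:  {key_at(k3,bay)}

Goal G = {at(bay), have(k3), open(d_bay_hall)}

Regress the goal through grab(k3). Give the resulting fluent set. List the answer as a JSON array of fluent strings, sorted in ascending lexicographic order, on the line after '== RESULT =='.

Regress:
  G ∩ del = {}  (empty — regression defined)
  G \ add = {at(bay), have(k3), open(d_bay_hall)} \ {have(k3)} = {at(bay), open(d_bay_hall)}
  ∪ pre   = {at(bay), open(d_bay_hall)} ∪ {at(bay), key_at(k3,bay)}
          = {at(bay), key_at(k3,bay), open(d_bay_hall)}

== RESULT ==
["at(bay)", "key_at(k3,bay)", "open(d_bay_hall)"]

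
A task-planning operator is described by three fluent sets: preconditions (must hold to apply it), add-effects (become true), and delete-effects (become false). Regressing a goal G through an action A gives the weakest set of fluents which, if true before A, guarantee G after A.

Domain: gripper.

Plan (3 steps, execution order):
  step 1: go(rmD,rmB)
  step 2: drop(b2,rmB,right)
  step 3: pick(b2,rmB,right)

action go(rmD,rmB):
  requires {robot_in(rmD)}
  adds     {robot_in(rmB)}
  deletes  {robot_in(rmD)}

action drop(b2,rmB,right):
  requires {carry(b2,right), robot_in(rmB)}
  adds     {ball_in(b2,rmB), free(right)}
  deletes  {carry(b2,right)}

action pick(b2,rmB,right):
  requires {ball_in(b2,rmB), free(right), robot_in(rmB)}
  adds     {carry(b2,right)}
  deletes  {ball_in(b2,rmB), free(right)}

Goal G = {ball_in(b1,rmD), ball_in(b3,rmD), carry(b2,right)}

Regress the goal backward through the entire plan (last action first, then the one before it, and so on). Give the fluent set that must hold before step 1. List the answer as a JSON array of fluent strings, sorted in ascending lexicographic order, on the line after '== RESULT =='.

Regress step by step:
  through step 3 (pick(b2,rmB,right)): drop {carry(b2,right)}, keep {ball_in(b1,rmD), ball_in(b3,rmD)}, require {ball_in(b2,rmB), free(right), robot_in(rmB)}
    → {ball_in(b1,rmD), ball_in(b2,rmB), ball_in(b3,rmD), free(right), robot_in(rmB)}
  through step 2 (drop(b2,rmB,right)): drop {ball_in(b2,rmB), free(right)}, keep {ball_in(b1,rmD), ball_in(b3,rmD), robot_in(rmB)}, require {carry(b2,right), robot_in(rmB)}
    → {ball_in(b1,rmD), ball_in(b3,rmD), carry(b2,right), robot_in(rmB)}
  through step 1 (go(rmD,rmB)): drop {robot_in(rmB)}, keep {ball_in(b1,rmD), ball_in(b3,rmD), carry(b2,right)}, require {robot_in(rmD)}
    → {ball_in(b1,rmD), ball_in(b3,rmD), carry(b2,right), robot_in(rmD)}

== RESULT ==
["ball_in(b1,rmD)", "ball_in(b3,rmD)", "carry(b2,right)", "robot_in(rmD)"]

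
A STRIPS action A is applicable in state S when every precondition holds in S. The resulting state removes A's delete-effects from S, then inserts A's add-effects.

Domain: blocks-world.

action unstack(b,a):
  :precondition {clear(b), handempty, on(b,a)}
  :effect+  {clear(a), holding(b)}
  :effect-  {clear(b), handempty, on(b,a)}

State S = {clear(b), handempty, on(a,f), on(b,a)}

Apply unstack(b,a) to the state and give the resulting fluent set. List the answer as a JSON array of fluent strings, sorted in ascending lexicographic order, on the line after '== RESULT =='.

Progress:
  pre ⊆ S: {clear(b), handempty, on(b,a)} ⊆ S  — applicable
  S \ del = {on(a,f)}
  ∪ add   = {clear(a), holding(b), on(a,f)}

== RESULT ==
["clear(a)", "holding(b)", "on(a,f)"]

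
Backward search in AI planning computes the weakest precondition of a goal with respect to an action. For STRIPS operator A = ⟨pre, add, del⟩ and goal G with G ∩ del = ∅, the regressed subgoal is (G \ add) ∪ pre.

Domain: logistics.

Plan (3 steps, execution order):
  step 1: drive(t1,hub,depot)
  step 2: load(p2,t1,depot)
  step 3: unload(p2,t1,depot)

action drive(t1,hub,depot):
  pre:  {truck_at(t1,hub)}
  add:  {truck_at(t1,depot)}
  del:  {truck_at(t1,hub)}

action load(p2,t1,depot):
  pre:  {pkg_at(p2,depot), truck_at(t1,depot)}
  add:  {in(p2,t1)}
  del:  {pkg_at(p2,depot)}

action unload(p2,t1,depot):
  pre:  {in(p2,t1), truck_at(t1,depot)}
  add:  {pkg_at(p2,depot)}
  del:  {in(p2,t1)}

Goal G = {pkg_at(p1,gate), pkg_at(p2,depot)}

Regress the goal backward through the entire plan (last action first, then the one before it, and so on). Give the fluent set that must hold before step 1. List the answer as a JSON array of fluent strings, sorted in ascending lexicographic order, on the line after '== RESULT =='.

Regress step by step:
  through step 3 (unload(p2,t1,depot)): drop {pkg_at(p2,depot)}, keep {pkg_at(p1,gate)}, require {in(p2,t1), truck_at(t1,depot)}
    → {in(p2,t1), pkg_at(p1,gate), truck_at(t1,depot)}
  through step 2 (load(p2,t1,depot)): drop {in(p2,t1)}, keep {pkg_at(p1,gate), truck_at(t1,depot)}, require {pkg_at(p2,depot), truck_at(t1,depot)}
    → {pkg_at(p1,gate), pkg_at(p2,depot), truck_at(t1,depot)}
  through step 1 (drive(t1,hub,depot)): drop {truck_at(t1,depot)}, keep {pkg_at(p1,gate), pkg_at(p2,depot)}, require {truck_at(t1,hub)}
    → {pkg_at(p1,gate), pkg_at(p2,depot), truck_at(t1,hub)}

== RESULT ==
["pkg_at(p1,gate)", "pkg_at(p2,depot)", "truck_at(t1,hub)"]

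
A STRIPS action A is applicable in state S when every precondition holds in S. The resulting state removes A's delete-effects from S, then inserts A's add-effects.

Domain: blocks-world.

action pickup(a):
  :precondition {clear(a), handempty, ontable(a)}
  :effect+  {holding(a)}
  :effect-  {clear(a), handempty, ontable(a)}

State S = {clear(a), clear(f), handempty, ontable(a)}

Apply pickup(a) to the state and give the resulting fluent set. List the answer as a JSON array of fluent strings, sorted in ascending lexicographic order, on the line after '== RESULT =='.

Compute (S \ del) ∪ add:
  pre ⊆ S: {clear(a), handempty, ontable(a)} ⊆ S  — applicable
  S \ del = {clear(f)}
  ∪ add   = {clear(f), holding(a)}

== RESULT ==
["clear(f)", "holding(a)"]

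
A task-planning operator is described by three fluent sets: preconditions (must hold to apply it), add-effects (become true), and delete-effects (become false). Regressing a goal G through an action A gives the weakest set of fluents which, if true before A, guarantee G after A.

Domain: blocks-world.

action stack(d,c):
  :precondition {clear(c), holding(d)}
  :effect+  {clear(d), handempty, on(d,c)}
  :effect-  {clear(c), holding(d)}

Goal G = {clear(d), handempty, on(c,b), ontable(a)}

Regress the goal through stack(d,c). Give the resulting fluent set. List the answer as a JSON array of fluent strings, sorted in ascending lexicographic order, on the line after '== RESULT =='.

Regress:
  G ∩ del = {}  (empty — regression defined)
  G \ add = {clear(d), handempty, on(c,b), ontable(a)} \ {clear(d), handempty, on(d,c)} = {on(c,b), ontable(a)}
  ∪ pre   = {on(c,b), ontable(a)} ∪ {clear(c), holding(d)}
          = {clear(c), holding(d), on(c,b), ontable(a)}

== RESULT ==
["clear(c)", "holding(d)", "on(c,b)", "ontable(a)"]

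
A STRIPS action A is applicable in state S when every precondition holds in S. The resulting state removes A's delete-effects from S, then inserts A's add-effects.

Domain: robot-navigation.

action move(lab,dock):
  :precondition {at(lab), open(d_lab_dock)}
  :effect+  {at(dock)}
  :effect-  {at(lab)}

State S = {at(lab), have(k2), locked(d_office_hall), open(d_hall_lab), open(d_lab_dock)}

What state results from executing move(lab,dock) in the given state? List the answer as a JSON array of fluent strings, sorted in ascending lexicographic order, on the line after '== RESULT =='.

Compute (S \ del) ∪ add:
  pre ⊆ S: {at(lab), open(d_lab_dock)} ⊆ S  — applicable
  S \ del = {have(k2), locked(d_office_hall), open(d_hall_lab), open(d_lab_dock)}
  ∪ add   = {at(dock), have(k2), locked(d_office_hall), open(d_hall_lab), open(d_lab_dock)}

== RESULT ==
["at(dock)", "have(k2)", "locked(d_office_hall)", "open(d_hall_lab)", "open(d_lab_dock)"]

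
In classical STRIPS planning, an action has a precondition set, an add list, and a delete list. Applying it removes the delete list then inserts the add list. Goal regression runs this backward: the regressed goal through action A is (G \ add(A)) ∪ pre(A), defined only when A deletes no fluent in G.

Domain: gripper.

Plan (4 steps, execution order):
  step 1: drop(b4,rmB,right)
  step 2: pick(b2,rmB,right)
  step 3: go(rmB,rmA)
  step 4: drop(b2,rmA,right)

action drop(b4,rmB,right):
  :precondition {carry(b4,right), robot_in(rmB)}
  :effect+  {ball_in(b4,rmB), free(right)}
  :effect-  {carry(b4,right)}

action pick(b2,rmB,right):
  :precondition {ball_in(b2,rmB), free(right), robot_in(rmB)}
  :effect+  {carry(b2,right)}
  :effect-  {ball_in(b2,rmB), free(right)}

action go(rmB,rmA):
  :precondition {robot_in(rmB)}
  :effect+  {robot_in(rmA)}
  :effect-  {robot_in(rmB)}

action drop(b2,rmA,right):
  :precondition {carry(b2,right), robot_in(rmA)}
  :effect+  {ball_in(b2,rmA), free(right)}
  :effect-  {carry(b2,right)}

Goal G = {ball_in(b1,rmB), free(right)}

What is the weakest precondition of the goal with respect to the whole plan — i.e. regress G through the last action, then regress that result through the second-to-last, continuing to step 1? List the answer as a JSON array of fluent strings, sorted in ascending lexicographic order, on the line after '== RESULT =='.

Regress step by step:
  through step 4 (drop(b2,rmA,right)): drop {free(right)}, keep {ball_in(b1,rmB)}, require {carry(b2,right), robot_in(rmA)}
    → {ball_in(b1,rmB), carry(b2,right), robot_in(rmA)}
  through step 3 (go(rmB,rmA)): drop {robot_in(rmA)}, keep {ball_in(b1,rmB), carry(b2,right)}, require {robot_in(rmB)}
    → {ball_in(b1,rmB), carry(b2,right), robot_in(rmB)}
  through step 2 (pick(b2,rmB,right)): drop {carry(b2,right)}, keep {ball_in(b1,rmB), robot_in(rmB)}, require {ball_in(b2,rmB), free(right), robot_in(rmB)}
    → {ball_in(b1,rmB), ball_in(b2,rmB), free(right), robot_in(rmB)}
  through step 1 (drop(b4,rmB,right)): drop {free(right)}, keep {ball_in(b1,rmB), ball_in(b2,rmB), robot_in(rmB)}, require {carry(b4,right), robot_in(rmB)}
    → {ball_in(b1,rmB), ball_in(b2,rmB), carry(b4,right), robot_in(rmB)}

== RESULT ==
["ball_in(b1,rmB)", "ball_in(b2,rmB)", "carry(b4,right)", "robot_in(rmB)"]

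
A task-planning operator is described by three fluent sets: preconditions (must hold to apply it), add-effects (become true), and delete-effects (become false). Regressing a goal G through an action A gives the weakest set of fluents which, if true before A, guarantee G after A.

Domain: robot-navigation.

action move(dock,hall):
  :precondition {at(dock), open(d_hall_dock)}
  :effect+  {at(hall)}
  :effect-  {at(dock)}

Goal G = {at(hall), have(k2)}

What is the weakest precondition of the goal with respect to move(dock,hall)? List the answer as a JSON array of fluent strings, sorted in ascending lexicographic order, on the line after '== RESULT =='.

Compute (G \ add) ∪ pre:
  G ∩ del = {}  (empty — regression defined)
  G \ add = {at(hall), have(k2)} \ {at(hall)} = {have(k2)}
  ∪ pre   = {have(k2)} ∪ {at(dock), open(d_hall_dock)}
          = {at(dock), have(k2), open(d_hall_dock)}

== RESULT ==
["at(dock)", "have(k2)", "open(d_hall_dock)"]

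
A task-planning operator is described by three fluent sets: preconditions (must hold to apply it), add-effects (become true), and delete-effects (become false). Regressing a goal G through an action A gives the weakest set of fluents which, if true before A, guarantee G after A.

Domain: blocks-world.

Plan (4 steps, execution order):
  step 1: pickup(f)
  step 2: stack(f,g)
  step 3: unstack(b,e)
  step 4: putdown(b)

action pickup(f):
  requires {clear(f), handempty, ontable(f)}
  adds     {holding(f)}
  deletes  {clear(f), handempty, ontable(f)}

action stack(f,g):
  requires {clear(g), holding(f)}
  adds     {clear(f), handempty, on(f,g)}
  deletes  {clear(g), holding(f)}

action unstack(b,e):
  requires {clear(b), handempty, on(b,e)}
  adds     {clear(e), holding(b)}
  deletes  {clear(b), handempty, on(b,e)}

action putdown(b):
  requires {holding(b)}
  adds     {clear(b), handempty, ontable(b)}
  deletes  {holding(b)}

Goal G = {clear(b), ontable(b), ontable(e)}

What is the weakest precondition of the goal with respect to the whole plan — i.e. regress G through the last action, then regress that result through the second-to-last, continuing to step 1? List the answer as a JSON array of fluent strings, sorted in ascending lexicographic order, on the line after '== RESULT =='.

Regress step by step:
  through step 4 (putdown(b)): drop {clear(b), ontable(b)}, keep {ontable(e)}, require {holding(b)}
    → {holding(b), ontable(e)}
  through step 3 (unstack(b,e)): drop {holding(b)}, keep {ontable(e)}, require {clear(b), handempty, on(b,e)}
    → {clear(b), handempty, on(b,e), ontable(e)}
  through step 2 (stack(f,g)): drop {handempty}, keep {clear(b), on(b,e), ontable(e)}, require {clear(g), holding(f)}
    → {clear(b), clear(g), holding(f), on(b,e), ontable(e)}
  through step 1 (pickup(f)): drop {holding(f)}, keep {clear(b), clear(g), on(b,e), ontable(e)}, require {clear(f), handempty, ontable(f)}
    → {clear(b), clear(f), clear(g), handempty, on(b,e), ontable(e), ontable(f)}

== RESULT ==
["clear(b)", "clear(f)", "clear(g)", "handempty", "on(b,e)", "ontable(e)", "ontable(f)"]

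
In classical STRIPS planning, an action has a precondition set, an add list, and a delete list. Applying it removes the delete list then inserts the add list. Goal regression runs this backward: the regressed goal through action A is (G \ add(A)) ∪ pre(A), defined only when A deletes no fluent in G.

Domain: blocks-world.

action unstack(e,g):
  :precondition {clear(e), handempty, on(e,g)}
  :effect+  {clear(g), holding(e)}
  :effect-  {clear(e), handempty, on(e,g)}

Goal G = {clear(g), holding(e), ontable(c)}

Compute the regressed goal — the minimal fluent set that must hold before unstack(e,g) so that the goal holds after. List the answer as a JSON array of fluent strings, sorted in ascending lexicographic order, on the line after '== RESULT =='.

Regress:
  G ∩ del = {}  (empty — regression defined)
  G \ add = {clear(g), holding(e), ontable(c)} \ {clear(g), holding(e)} = {ontable(c)}
  ∪ pre   = {ontable(c)} ∪ {clear(e), handempty, on(e,g)}
          = {clear(e), handempty, on(e,g), ontable(c)}

== RESULT ==
["clear(e)", "handempty", "on(e,g)", "ontable(c)"]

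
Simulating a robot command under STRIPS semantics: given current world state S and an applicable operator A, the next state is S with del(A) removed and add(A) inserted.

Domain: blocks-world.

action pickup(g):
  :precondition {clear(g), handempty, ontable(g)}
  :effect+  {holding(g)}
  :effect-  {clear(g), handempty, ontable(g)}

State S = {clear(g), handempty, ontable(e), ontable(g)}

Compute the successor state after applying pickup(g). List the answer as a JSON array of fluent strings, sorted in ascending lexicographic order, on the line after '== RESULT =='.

Progress:
  pre ⊆ S: {clear(g), handempty, ontable(g)} ⊆ S  — applicable
  S \ del = {ontable(e)}
  ∪ add   = {holding(g), ontable(e)}

== RESULT ==
["holding(g)", "ontable(e)"]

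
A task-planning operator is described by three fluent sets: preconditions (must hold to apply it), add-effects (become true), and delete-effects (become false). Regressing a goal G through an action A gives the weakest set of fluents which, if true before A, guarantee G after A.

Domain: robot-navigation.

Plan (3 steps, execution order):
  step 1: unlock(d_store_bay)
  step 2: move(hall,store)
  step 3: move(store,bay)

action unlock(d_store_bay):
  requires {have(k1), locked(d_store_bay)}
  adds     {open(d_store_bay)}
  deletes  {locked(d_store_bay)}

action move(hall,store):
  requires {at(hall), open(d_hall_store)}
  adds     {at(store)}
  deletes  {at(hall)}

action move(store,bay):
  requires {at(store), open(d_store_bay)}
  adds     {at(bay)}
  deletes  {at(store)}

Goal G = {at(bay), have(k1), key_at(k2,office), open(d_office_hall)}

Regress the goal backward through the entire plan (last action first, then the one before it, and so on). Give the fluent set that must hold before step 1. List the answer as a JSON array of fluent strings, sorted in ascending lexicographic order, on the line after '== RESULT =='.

Regress step by step:
  through step 3 (move(store,bay)): drop {at(bay)}, keep {have(k1), key_at(k2,office), open(d_office_hall)}, require {at(store), open(d_store_bay)}
    → {at(store), have(k1), key_at(k2,office), open(d_office_hall), open(d_store_bay)}
  through step 2 (move(hall,store)): drop {at(store)}, keep {have(k1), key_at(k2,office), open(d_office_hall), open(d_store_bay)}, require {at(hall), open(d_hall_store)}
    → {at(hall), have(k1), key_at(k2,office), open(d_hall_store), open(d_office_hall), open(d_store_bay)}
  through step 1 (unlock(d_store_bay)): drop {open(d_store_bay)}, keep {at(hall), have(k1), key_at(k2,office), open(d_hall_store), open(d_office_hall)}, require {have(k1), locked(d_store_bay)}
    → {at(hall), have(k1), key_at(k2,office), locked(d_store_bay), open(d_hall_store), open(d_office_hall)}

== RESULT ==
["at(hall)", "have(k1)", "key_at(k2,office)", "locked(d_store_bay)", "open(d_hall_store)", "open(d_office_hall)"]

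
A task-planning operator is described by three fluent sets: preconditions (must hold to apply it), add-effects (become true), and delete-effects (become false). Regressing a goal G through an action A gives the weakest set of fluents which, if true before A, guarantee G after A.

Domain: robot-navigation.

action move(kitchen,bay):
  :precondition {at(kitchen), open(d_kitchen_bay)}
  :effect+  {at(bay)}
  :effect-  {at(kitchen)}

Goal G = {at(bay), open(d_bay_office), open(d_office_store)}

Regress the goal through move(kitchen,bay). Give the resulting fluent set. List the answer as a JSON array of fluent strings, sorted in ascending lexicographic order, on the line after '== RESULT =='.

Compute (G \ add) ∪ pre:
  G ∩ del = {}  (empty — regression defined)
  G \ add = {at(bay), open(d_bay_office), open(d_office_store)} \ {at(bay)} = {open(d_bay_office), open(d_office_store)}
  ∪ pre   = {open(d_bay_office), open(d_office_store)} ∪ {at(kitchen), open(d_kitchen_bay)}
          = {at(kitchen), open(d_bay_office), open(d_kitchen_bay), open(d_office_store)}

== RESULT ==
["at(kitchen)", "open(d_bay_office)", "open(d_kitchen_bay)", "open(d_office_store)"]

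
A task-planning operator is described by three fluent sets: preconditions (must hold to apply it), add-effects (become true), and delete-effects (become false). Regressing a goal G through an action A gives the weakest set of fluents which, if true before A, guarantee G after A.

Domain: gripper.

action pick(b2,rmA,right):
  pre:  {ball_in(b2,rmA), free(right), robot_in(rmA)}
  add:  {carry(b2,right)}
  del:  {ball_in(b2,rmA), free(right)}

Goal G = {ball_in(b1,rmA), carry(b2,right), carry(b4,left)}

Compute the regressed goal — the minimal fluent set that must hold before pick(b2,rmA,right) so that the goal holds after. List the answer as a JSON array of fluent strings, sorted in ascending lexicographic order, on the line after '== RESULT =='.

Regress:
  G ∩ del = {}  (empty — regression defined)
  G \ add = {ball_in(b1,rmA), carry(b2,right), carry(b4,left)} \ {carry(b2,right)} = {ball_in(b1,rmA), carry(b4,left)}
  ∪ pre   = {ball_in(b1,rmA), carry(b4,left)} ∪ {ball_in(b2,rmA), free(right), robot_in(rmA)}
          = {ball_in(b1,rmA), ball_in(b2,rmA), carry(b4,left), free(right), robot_in(rmA)}

== RESULT ==
["ball_in(b1,rmA)", "ball_in(b2,rmA)", "carry(b4,left)", "free(right)", "robot_in(rmA)"]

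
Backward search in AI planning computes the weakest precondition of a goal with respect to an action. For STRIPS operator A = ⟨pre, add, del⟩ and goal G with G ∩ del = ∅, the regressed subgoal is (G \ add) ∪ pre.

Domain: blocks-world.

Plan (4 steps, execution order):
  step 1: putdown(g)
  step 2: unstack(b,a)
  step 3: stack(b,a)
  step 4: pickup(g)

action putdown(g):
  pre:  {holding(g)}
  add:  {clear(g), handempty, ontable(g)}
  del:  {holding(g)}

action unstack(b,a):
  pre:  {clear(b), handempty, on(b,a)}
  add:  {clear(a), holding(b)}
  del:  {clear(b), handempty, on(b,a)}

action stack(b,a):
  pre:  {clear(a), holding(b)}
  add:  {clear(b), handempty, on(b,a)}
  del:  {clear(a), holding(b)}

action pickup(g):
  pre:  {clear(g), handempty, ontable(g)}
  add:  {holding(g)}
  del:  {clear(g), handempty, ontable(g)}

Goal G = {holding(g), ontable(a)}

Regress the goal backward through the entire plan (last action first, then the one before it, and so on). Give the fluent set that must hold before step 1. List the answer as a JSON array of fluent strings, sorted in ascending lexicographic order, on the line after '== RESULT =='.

Work backward from the goal:
  through step 4 (pickup(g)): drop {holding(g)}, keep {ontable(a)}, require {clear(g), handempty, ontable(g)}
    → {clear(g), handempty, ontable(a), ontable(g)}
  through step 3 (stack(b,a)): drop {handempty}, keep {clear(g), ontable(a), ontable(g)}, require {clear(a), holding(b)}
    → {clear(a), clear(g), holding(b), ontable(a), ontable(g)}
  through step 2 (unstack(b,a)): drop {clear(a), holding(b)}, keep {clear(g), ontable(a), ontable(g)}, require {clear(b), handempty, on(b,a)}
    → {clear(b), clear(g), handempty, on(b,a), ontable(a), ontable(g)}
  through step 1 (putdown(g)): drop {clear(g), handempty, ontable(g)}, keep {clear(b), on(b,a), ontable(a)}, require {holding(g)}
    → {clear(b), holding(g), on(b,a), ontable(a)}

== RESULT ==
["clear(b)", "holding(g)", "on(b,a)", "ontable(a)"]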